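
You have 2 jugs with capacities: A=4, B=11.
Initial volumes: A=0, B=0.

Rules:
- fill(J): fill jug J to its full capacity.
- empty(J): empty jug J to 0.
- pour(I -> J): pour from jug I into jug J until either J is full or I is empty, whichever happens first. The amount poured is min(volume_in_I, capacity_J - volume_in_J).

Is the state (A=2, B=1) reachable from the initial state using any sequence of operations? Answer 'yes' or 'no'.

BFS explored all 30 reachable states.
Reachable set includes: (0,0), (0,1), (0,2), (0,3), (0,4), (0,5), (0,6), (0,7), (0,8), (0,9), (0,10), (0,11) ...
Target (A=2, B=1) not in reachable set → no.

Answer: no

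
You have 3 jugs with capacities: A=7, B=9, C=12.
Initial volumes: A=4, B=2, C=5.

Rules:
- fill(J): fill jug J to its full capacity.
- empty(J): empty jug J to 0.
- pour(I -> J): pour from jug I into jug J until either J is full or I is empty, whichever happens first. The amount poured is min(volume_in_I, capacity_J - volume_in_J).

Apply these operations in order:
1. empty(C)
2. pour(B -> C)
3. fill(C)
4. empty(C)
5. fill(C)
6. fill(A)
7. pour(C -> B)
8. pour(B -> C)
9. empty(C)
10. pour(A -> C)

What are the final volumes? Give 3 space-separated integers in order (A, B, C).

Answer: 0 0 7

Derivation:
Step 1: empty(C) -> (A=4 B=2 C=0)
Step 2: pour(B -> C) -> (A=4 B=0 C=2)
Step 3: fill(C) -> (A=4 B=0 C=12)
Step 4: empty(C) -> (A=4 B=0 C=0)
Step 5: fill(C) -> (A=4 B=0 C=12)
Step 6: fill(A) -> (A=7 B=0 C=12)
Step 7: pour(C -> B) -> (A=7 B=9 C=3)
Step 8: pour(B -> C) -> (A=7 B=0 C=12)
Step 9: empty(C) -> (A=7 B=0 C=0)
Step 10: pour(A -> C) -> (A=0 B=0 C=7)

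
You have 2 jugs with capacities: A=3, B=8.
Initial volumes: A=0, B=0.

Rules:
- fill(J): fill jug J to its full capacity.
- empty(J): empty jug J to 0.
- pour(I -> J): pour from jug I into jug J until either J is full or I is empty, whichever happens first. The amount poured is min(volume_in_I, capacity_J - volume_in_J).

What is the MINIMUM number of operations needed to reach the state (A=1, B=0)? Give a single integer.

BFS from (A=0, B=0). One shortest path:
  1. fill(A) -> (A=3 B=0)
  2. pour(A -> B) -> (A=0 B=3)
  3. fill(A) -> (A=3 B=3)
  4. pour(A -> B) -> (A=0 B=6)
  5. fill(A) -> (A=3 B=6)
  6. pour(A -> B) -> (A=1 B=8)
  7. empty(B) -> (A=1 B=0)
Reached target in 7 moves.

Answer: 7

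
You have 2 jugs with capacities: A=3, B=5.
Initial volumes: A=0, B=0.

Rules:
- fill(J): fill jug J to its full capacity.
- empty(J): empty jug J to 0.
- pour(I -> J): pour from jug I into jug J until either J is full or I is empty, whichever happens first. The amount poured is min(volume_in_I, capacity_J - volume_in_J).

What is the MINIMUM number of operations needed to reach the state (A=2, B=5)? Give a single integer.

Answer: 5

Derivation:
BFS from (A=0, B=0). One shortest path:
  1. fill(B) -> (A=0 B=5)
  2. pour(B -> A) -> (A=3 B=2)
  3. empty(A) -> (A=0 B=2)
  4. pour(B -> A) -> (A=2 B=0)
  5. fill(B) -> (A=2 B=5)
Reached target in 5 moves.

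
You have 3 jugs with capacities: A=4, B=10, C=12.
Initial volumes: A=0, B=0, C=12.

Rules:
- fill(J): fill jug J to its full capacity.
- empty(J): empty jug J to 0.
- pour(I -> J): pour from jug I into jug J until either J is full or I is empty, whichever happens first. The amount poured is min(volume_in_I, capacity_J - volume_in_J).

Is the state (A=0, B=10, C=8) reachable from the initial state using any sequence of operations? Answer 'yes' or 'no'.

Answer: yes

Derivation:
BFS from (A=0, B=0, C=12):
  1. fill(B) -> (A=0 B=10 C=12)
  2. pour(C -> A) -> (A=4 B=10 C=8)
  3. empty(A) -> (A=0 B=10 C=8)
Target reached → yes.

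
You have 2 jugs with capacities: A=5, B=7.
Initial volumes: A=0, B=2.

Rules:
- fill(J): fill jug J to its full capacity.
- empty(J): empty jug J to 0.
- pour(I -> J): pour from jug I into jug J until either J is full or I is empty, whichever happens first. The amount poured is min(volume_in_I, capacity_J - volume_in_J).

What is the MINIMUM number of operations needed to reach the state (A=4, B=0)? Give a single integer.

BFS from (A=0, B=2). One shortest path:
  1. pour(B -> A) -> (A=2 B=0)
  2. fill(B) -> (A=2 B=7)
  3. pour(B -> A) -> (A=5 B=4)
  4. empty(A) -> (A=0 B=4)
  5. pour(B -> A) -> (A=4 B=0)
Reached target in 5 moves.

Answer: 5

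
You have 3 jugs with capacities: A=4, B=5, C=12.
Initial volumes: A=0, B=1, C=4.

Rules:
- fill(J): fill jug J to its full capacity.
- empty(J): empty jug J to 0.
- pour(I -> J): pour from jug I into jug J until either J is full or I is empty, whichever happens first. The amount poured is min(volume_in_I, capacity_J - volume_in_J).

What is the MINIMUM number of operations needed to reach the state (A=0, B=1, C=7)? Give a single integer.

BFS from (A=0, B=1, C=4). One shortest path:
  1. empty(B) -> (A=0 B=0 C=4)
  2. fill(C) -> (A=0 B=0 C=12)
  3. pour(C -> B) -> (A=0 B=5 C=7)
  4. pour(B -> A) -> (A=4 B=1 C=7)
  5. empty(A) -> (A=0 B=1 C=7)
Reached target in 5 moves.

Answer: 5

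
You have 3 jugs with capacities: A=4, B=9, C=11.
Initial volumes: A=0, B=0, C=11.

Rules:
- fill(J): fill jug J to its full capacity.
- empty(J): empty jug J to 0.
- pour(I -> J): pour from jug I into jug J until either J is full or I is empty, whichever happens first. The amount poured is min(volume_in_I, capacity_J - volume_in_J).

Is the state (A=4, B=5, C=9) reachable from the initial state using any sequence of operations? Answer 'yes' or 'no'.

Answer: yes

Derivation:
BFS from (A=0, B=0, C=11):
  1. fill(B) -> (A=0 B=9 C=11)
  2. empty(C) -> (A=0 B=9 C=0)
  3. pour(B -> C) -> (A=0 B=0 C=9)
  4. fill(B) -> (A=0 B=9 C=9)
  5. pour(B -> A) -> (A=4 B=5 C=9)
Target reached → yes.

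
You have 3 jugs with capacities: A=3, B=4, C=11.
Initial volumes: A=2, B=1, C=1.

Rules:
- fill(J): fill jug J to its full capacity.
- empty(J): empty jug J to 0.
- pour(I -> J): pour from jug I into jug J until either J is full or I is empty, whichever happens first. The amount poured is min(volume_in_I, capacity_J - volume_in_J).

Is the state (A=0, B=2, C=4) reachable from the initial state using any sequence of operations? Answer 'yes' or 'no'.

Answer: yes

Derivation:
BFS from (A=2, B=1, C=1):
  1. fill(B) -> (A=2 B=4 C=1)
  2. empty(C) -> (A=2 B=4 C=0)
  3. pour(B -> C) -> (A=2 B=0 C=4)
  4. pour(A -> B) -> (A=0 B=2 C=4)
Target reached → yes.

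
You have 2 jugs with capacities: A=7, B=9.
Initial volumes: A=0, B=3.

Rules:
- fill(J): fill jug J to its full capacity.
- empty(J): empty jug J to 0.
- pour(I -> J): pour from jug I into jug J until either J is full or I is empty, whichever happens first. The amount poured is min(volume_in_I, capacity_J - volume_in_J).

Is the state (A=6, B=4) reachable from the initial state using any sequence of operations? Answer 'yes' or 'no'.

Answer: no

Derivation:
BFS explored all 32 reachable states.
Reachable set includes: (0,0), (0,1), (0,2), (0,3), (0,4), (0,5), (0,6), (0,7), (0,8), (0,9), (1,0), (1,9) ...
Target (A=6, B=4) not in reachable set → no.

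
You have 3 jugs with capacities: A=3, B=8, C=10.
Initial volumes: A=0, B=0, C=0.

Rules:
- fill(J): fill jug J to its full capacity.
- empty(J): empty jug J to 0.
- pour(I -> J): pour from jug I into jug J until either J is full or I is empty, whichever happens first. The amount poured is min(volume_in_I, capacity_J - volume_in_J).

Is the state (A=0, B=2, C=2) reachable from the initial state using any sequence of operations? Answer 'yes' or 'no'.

BFS from (A=0, B=0, C=0):
  1. fill(C) -> (A=0 B=0 C=10)
  2. pour(C -> B) -> (A=0 B=8 C=2)
  3. pour(B -> A) -> (A=3 B=5 C=2)
  4. empty(A) -> (A=0 B=5 C=2)
  5. pour(B -> A) -> (A=3 B=2 C=2)
  6. empty(A) -> (A=0 B=2 C=2)
Target reached → yes.

Answer: yes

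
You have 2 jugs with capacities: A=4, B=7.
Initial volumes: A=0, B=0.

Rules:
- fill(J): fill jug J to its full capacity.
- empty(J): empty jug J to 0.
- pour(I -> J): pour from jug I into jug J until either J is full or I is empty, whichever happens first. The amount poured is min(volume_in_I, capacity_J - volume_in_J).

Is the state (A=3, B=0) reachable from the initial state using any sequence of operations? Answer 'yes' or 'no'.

Answer: yes

Derivation:
BFS from (A=0, B=0):
  1. fill(B) -> (A=0 B=7)
  2. pour(B -> A) -> (A=4 B=3)
  3. empty(A) -> (A=0 B=3)
  4. pour(B -> A) -> (A=3 B=0)
Target reached → yes.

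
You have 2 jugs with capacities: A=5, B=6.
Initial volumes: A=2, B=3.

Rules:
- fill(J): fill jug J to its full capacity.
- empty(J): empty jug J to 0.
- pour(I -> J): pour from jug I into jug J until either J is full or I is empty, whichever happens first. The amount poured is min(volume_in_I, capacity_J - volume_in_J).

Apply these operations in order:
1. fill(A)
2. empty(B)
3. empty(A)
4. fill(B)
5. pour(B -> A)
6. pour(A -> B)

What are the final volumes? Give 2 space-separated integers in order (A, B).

Answer: 0 6

Derivation:
Step 1: fill(A) -> (A=5 B=3)
Step 2: empty(B) -> (A=5 B=0)
Step 3: empty(A) -> (A=0 B=0)
Step 4: fill(B) -> (A=0 B=6)
Step 5: pour(B -> A) -> (A=5 B=1)
Step 6: pour(A -> B) -> (A=0 B=6)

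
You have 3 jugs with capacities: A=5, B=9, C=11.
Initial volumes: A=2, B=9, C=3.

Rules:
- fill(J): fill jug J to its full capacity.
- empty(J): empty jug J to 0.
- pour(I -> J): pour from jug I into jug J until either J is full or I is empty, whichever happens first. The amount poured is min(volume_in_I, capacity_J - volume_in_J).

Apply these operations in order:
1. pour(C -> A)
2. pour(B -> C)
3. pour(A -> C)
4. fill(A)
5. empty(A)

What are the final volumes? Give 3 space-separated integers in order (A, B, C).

Step 1: pour(C -> A) -> (A=5 B=9 C=0)
Step 2: pour(B -> C) -> (A=5 B=0 C=9)
Step 3: pour(A -> C) -> (A=3 B=0 C=11)
Step 4: fill(A) -> (A=5 B=0 C=11)
Step 5: empty(A) -> (A=0 B=0 C=11)

Answer: 0 0 11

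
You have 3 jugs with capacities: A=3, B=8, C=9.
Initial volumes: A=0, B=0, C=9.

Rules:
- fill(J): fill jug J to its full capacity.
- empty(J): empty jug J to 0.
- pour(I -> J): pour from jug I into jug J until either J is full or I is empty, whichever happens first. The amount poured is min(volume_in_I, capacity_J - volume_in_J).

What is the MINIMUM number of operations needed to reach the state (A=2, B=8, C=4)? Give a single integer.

Answer: 7

Derivation:
BFS from (A=0, B=0, C=9). One shortest path:
  1. pour(C -> B) -> (A=0 B=8 C=1)
  2. pour(B -> A) -> (A=3 B=5 C=1)
  3. empty(A) -> (A=0 B=5 C=1)
  4. pour(B -> A) -> (A=3 B=2 C=1)
  5. pour(A -> C) -> (A=0 B=2 C=4)
  6. pour(B -> A) -> (A=2 B=0 C=4)
  7. fill(B) -> (A=2 B=8 C=4)
Reached target in 7 moves.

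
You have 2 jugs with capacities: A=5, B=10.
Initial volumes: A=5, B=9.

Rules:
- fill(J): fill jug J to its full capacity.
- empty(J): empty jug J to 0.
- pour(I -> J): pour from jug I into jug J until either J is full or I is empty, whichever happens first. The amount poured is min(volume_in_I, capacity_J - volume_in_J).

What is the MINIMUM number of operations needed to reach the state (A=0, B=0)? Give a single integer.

Answer: 2

Derivation:
BFS from (A=5, B=9). One shortest path:
  1. empty(A) -> (A=0 B=9)
  2. empty(B) -> (A=0 B=0)
Reached target in 2 moves.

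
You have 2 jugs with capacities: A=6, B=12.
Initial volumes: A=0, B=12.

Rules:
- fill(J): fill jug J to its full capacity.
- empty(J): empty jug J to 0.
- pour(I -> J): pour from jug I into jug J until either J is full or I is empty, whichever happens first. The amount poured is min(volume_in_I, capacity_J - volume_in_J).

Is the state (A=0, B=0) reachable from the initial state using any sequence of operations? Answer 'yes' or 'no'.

Answer: yes

Derivation:
BFS from (A=0, B=12):
  1. empty(B) -> (A=0 B=0)
Target reached → yes.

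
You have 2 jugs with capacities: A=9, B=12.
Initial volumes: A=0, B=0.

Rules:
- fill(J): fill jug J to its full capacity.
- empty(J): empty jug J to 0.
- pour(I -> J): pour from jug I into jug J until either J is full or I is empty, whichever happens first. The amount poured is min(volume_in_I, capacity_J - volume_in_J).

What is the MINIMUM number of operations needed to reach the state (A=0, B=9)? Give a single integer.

Answer: 2

Derivation:
BFS from (A=0, B=0). One shortest path:
  1. fill(A) -> (A=9 B=0)
  2. pour(A -> B) -> (A=0 B=9)
Reached target in 2 moves.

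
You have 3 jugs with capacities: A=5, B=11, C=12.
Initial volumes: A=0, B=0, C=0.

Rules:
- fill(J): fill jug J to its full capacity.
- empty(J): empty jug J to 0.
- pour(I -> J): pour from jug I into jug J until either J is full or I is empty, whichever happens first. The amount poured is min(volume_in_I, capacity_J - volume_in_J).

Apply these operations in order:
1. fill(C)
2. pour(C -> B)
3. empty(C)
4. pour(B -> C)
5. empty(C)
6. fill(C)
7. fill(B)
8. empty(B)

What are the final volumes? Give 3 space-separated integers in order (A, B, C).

Answer: 0 0 12

Derivation:
Step 1: fill(C) -> (A=0 B=0 C=12)
Step 2: pour(C -> B) -> (A=0 B=11 C=1)
Step 3: empty(C) -> (A=0 B=11 C=0)
Step 4: pour(B -> C) -> (A=0 B=0 C=11)
Step 5: empty(C) -> (A=0 B=0 C=0)
Step 6: fill(C) -> (A=0 B=0 C=12)
Step 7: fill(B) -> (A=0 B=11 C=12)
Step 8: empty(B) -> (A=0 B=0 C=12)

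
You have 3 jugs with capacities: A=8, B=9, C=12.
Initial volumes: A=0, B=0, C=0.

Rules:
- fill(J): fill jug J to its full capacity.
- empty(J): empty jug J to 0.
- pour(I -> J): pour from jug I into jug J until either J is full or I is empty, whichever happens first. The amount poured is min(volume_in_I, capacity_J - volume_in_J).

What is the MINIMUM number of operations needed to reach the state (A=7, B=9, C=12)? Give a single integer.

Answer: 5

Derivation:
BFS from (A=0, B=0, C=0). One shortest path:
  1. fill(A) -> (A=8 B=0 C=0)
  2. fill(C) -> (A=8 B=0 C=12)
  3. pour(A -> B) -> (A=0 B=8 C=12)
  4. fill(A) -> (A=8 B=8 C=12)
  5. pour(A -> B) -> (A=7 B=9 C=12)
Reached target in 5 moves.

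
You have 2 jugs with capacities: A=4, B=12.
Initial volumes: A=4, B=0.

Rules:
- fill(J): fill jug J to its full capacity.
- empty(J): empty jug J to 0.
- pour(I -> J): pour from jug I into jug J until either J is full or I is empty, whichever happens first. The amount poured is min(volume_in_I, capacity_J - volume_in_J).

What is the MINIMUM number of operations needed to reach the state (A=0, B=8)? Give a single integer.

Answer: 3

Derivation:
BFS from (A=4, B=0). One shortest path:
  1. pour(A -> B) -> (A=0 B=4)
  2. fill(A) -> (A=4 B=4)
  3. pour(A -> B) -> (A=0 B=8)
Reached target in 3 moves.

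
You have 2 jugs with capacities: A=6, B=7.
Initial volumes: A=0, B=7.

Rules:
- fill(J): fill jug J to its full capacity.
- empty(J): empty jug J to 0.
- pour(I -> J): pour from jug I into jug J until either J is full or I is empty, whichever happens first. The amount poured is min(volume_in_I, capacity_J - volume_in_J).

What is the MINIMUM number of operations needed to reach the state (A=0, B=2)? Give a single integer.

BFS from (A=0, B=7). One shortest path:
  1. pour(B -> A) -> (A=6 B=1)
  2. empty(A) -> (A=0 B=1)
  3. pour(B -> A) -> (A=1 B=0)
  4. fill(B) -> (A=1 B=7)
  5. pour(B -> A) -> (A=6 B=2)
  6. empty(A) -> (A=0 B=2)
Reached target in 6 moves.

Answer: 6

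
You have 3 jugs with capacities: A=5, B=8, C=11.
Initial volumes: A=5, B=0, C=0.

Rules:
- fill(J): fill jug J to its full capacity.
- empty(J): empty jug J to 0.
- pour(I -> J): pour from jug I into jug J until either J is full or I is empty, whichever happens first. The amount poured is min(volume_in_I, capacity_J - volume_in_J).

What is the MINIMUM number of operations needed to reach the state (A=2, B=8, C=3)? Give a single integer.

BFS from (A=5, B=0, C=0). One shortest path:
  1. fill(B) -> (A=5 B=8 C=0)
  2. pour(B -> C) -> (A=5 B=0 C=8)
  3. pour(A -> C) -> (A=2 B=0 C=11)
  4. pour(C -> B) -> (A=2 B=8 C=3)
Reached target in 4 moves.

Answer: 4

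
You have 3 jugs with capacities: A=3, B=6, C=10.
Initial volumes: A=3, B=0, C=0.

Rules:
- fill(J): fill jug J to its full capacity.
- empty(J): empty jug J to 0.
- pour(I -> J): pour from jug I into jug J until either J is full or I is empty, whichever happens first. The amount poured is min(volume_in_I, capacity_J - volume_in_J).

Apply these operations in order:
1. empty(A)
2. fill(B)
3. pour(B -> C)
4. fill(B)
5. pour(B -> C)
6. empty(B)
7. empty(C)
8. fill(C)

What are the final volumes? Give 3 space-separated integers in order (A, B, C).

Step 1: empty(A) -> (A=0 B=0 C=0)
Step 2: fill(B) -> (A=0 B=6 C=0)
Step 3: pour(B -> C) -> (A=0 B=0 C=6)
Step 4: fill(B) -> (A=0 B=6 C=6)
Step 5: pour(B -> C) -> (A=0 B=2 C=10)
Step 6: empty(B) -> (A=0 B=0 C=10)
Step 7: empty(C) -> (A=0 B=0 C=0)
Step 8: fill(C) -> (A=0 B=0 C=10)

Answer: 0 0 10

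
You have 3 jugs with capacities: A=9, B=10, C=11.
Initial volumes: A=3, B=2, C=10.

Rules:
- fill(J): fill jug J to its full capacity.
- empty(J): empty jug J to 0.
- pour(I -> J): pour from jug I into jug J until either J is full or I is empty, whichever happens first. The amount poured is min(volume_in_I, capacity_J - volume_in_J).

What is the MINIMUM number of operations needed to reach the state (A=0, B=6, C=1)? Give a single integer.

Answer: 5

Derivation:
BFS from (A=3, B=2, C=10). One shortest path:
  1. fill(C) -> (A=3 B=2 C=11)
  2. pour(B -> A) -> (A=5 B=0 C=11)
  3. pour(C -> B) -> (A=5 B=10 C=1)
  4. pour(B -> A) -> (A=9 B=6 C=1)
  5. empty(A) -> (A=0 B=6 C=1)
Reached target in 5 moves.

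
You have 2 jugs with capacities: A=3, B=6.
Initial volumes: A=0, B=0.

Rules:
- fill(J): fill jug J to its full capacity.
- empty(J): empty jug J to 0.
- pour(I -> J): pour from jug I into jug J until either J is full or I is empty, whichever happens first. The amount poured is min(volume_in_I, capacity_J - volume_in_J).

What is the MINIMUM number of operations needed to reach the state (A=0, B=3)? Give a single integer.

BFS from (A=0, B=0). One shortest path:
  1. fill(A) -> (A=3 B=0)
  2. pour(A -> B) -> (A=0 B=3)
Reached target in 2 moves.

Answer: 2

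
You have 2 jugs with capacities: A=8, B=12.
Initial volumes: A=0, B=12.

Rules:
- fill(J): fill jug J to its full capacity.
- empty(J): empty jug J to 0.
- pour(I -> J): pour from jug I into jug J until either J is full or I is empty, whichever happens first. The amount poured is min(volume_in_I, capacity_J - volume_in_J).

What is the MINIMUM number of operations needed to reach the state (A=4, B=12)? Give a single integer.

Answer: 4

Derivation:
BFS from (A=0, B=12). One shortest path:
  1. pour(B -> A) -> (A=8 B=4)
  2. empty(A) -> (A=0 B=4)
  3. pour(B -> A) -> (A=4 B=0)
  4. fill(B) -> (A=4 B=12)
Reached target in 4 moves.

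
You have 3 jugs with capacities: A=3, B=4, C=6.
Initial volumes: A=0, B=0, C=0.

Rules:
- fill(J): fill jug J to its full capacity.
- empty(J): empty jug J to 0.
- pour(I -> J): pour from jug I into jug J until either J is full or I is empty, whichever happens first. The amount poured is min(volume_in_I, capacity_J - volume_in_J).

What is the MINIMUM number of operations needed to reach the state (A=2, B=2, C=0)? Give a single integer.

Answer: 7

Derivation:
BFS from (A=0, B=0, C=0). One shortest path:
  1. fill(C) -> (A=0 B=0 C=6)
  2. pour(C -> B) -> (A=0 B=4 C=2)
  3. pour(C -> A) -> (A=2 B=4 C=0)
  4. pour(B -> C) -> (A=2 B=0 C=4)
  5. fill(B) -> (A=2 B=4 C=4)
  6. pour(B -> C) -> (A=2 B=2 C=6)
  7. empty(C) -> (A=2 B=2 C=0)
Reached target in 7 moves.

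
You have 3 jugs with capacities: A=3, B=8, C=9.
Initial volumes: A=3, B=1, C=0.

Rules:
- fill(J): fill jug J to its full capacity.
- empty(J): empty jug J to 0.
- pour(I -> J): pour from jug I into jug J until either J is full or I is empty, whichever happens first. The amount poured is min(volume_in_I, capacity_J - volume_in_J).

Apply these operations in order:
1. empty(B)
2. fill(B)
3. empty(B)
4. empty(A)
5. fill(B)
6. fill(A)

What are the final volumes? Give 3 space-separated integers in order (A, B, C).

Answer: 3 8 0

Derivation:
Step 1: empty(B) -> (A=3 B=0 C=0)
Step 2: fill(B) -> (A=3 B=8 C=0)
Step 3: empty(B) -> (A=3 B=0 C=0)
Step 4: empty(A) -> (A=0 B=0 C=0)
Step 5: fill(B) -> (A=0 B=8 C=0)
Step 6: fill(A) -> (A=3 B=8 C=0)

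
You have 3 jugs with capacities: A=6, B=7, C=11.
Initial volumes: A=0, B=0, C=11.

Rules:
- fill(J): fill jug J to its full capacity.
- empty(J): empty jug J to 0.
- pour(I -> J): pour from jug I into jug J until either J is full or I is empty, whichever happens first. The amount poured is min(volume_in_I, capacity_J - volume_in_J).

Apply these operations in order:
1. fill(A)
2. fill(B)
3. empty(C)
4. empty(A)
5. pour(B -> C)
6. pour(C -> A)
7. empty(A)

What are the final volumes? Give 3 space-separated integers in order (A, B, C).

Step 1: fill(A) -> (A=6 B=0 C=11)
Step 2: fill(B) -> (A=6 B=7 C=11)
Step 3: empty(C) -> (A=6 B=7 C=0)
Step 4: empty(A) -> (A=0 B=7 C=0)
Step 5: pour(B -> C) -> (A=0 B=0 C=7)
Step 6: pour(C -> A) -> (A=6 B=0 C=1)
Step 7: empty(A) -> (A=0 B=0 C=1)

Answer: 0 0 1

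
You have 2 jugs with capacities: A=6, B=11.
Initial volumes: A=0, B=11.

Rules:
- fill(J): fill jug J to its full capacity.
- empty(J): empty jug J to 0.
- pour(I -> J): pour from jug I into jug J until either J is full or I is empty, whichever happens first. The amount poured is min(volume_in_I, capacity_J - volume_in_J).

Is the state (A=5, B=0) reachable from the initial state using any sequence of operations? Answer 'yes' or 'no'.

BFS from (A=0, B=11):
  1. pour(B -> A) -> (A=6 B=5)
  2. empty(A) -> (A=0 B=5)
  3. pour(B -> A) -> (A=5 B=0)
Target reached → yes.

Answer: yes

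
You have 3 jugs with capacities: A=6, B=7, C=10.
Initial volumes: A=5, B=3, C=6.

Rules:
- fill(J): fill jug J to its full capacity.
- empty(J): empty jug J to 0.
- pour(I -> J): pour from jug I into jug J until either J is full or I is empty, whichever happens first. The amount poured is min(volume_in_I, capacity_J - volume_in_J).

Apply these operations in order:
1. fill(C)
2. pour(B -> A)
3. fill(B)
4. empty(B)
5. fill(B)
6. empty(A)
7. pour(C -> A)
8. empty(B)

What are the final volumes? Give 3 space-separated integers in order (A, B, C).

Answer: 6 0 4

Derivation:
Step 1: fill(C) -> (A=5 B=3 C=10)
Step 2: pour(B -> A) -> (A=6 B=2 C=10)
Step 3: fill(B) -> (A=6 B=7 C=10)
Step 4: empty(B) -> (A=6 B=0 C=10)
Step 5: fill(B) -> (A=6 B=7 C=10)
Step 6: empty(A) -> (A=0 B=7 C=10)
Step 7: pour(C -> A) -> (A=6 B=7 C=4)
Step 8: empty(B) -> (A=6 B=0 C=4)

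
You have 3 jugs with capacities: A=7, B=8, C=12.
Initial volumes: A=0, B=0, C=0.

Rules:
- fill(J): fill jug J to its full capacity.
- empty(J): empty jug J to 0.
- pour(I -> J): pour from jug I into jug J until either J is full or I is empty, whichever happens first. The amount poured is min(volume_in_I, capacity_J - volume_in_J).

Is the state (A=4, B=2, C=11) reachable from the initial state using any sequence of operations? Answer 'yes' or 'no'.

BFS explored all 474 reachable states.
Reachable set includes: (0,0,0), (0,0,1), (0,0,2), (0,0,3), (0,0,4), (0,0,5), (0,0,6), (0,0,7), (0,0,8), (0,0,9), (0,0,10), (0,0,11) ...
Target (A=4, B=2, C=11) not in reachable set → no.

Answer: no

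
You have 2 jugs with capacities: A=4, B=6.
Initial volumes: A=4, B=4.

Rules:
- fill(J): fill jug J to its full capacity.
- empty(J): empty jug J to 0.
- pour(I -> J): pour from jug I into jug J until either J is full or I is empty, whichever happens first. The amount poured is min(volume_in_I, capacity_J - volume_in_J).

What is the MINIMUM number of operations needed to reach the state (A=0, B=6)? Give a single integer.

Answer: 2

Derivation:
BFS from (A=4, B=4). One shortest path:
  1. empty(A) -> (A=0 B=4)
  2. fill(B) -> (A=0 B=6)
Reached target in 2 moves.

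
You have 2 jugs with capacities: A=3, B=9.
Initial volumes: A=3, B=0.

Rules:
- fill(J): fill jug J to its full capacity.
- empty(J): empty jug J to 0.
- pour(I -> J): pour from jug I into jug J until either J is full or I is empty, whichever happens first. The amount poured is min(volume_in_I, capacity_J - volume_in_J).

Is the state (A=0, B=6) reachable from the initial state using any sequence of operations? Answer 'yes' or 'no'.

Answer: yes

Derivation:
BFS from (A=3, B=0):
  1. pour(A -> B) -> (A=0 B=3)
  2. fill(A) -> (A=3 B=3)
  3. pour(A -> B) -> (A=0 B=6)
Target reached → yes.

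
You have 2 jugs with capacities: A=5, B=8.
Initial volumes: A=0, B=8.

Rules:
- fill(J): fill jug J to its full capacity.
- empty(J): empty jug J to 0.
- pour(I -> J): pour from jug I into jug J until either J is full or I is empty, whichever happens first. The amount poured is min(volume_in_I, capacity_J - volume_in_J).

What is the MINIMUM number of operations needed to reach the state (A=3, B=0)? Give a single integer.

BFS from (A=0, B=8). One shortest path:
  1. pour(B -> A) -> (A=5 B=3)
  2. empty(A) -> (A=0 B=3)
  3. pour(B -> A) -> (A=3 B=0)
Reached target in 3 moves.

Answer: 3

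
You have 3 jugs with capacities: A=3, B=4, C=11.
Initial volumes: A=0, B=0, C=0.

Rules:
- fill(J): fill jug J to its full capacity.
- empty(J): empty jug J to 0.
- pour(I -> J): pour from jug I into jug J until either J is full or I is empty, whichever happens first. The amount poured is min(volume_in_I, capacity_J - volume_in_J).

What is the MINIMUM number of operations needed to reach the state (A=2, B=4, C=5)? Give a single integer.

BFS from (A=0, B=0, C=0). One shortest path:
  1. fill(C) -> (A=0 B=0 C=11)
  2. pour(C -> A) -> (A=3 B=0 C=8)
  3. pour(A -> B) -> (A=0 B=3 C=8)
  4. pour(C -> A) -> (A=3 B=3 C=5)
  5. pour(A -> B) -> (A=2 B=4 C=5)
Reached target in 5 moves.

Answer: 5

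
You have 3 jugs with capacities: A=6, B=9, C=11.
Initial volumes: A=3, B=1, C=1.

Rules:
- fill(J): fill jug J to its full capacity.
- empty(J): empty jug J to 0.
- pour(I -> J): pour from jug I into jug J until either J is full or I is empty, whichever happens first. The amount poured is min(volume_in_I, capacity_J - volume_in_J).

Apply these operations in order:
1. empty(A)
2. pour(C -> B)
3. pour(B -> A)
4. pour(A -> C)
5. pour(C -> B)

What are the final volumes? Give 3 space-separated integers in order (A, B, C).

Step 1: empty(A) -> (A=0 B=1 C=1)
Step 2: pour(C -> B) -> (A=0 B=2 C=0)
Step 3: pour(B -> A) -> (A=2 B=0 C=0)
Step 4: pour(A -> C) -> (A=0 B=0 C=2)
Step 5: pour(C -> B) -> (A=0 B=2 C=0)

Answer: 0 2 0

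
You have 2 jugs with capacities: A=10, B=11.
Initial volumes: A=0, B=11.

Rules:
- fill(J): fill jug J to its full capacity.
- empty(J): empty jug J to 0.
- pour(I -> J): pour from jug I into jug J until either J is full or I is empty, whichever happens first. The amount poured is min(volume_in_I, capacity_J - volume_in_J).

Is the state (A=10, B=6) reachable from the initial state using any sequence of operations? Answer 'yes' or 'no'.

BFS from (A=0, B=11):
  1. fill(A) -> (A=10 B=11)
  2. empty(B) -> (A=10 B=0)
  3. pour(A -> B) -> (A=0 B=10)
  4. fill(A) -> (A=10 B=10)
  5. pour(A -> B) -> (A=9 B=11)
  6. empty(B) -> (A=9 B=0)
  7. pour(A -> B) -> (A=0 B=9)
  8. fill(A) -> (A=10 B=9)
  9. pour(A -> B) -> (A=8 B=11)
  10. empty(B) -> (A=8 B=0)
  11. pour(A -> B) -> (A=0 B=8)
  12. fill(A) -> (A=10 B=8)
  13. pour(A -> B) -> (A=7 B=11)
  14. empty(B) -> (A=7 B=0)
  15. pour(A -> B) -> (A=0 B=7)
  16. fill(A) -> (A=10 B=7)
  17. pour(A -> B) -> (A=6 B=11)
  18. empty(B) -> (A=6 B=0)
  19. pour(A -> B) -> (A=0 B=6)
  20. fill(A) -> (A=10 B=6)
Target reached → yes.

Answer: yes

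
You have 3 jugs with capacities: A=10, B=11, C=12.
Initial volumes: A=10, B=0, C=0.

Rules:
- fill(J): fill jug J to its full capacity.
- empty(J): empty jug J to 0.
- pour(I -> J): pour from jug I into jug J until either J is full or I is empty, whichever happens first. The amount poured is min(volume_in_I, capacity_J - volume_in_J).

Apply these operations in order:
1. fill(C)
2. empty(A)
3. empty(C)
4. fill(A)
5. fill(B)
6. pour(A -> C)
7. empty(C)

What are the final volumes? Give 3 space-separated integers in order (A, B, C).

Answer: 0 11 0

Derivation:
Step 1: fill(C) -> (A=10 B=0 C=12)
Step 2: empty(A) -> (A=0 B=0 C=12)
Step 3: empty(C) -> (A=0 B=0 C=0)
Step 4: fill(A) -> (A=10 B=0 C=0)
Step 5: fill(B) -> (A=10 B=11 C=0)
Step 6: pour(A -> C) -> (A=0 B=11 C=10)
Step 7: empty(C) -> (A=0 B=11 C=0)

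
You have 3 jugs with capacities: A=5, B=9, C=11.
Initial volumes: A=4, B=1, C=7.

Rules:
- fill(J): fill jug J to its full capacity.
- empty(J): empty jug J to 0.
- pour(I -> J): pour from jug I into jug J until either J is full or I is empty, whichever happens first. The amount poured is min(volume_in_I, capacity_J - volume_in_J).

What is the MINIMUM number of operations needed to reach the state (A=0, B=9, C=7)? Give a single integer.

BFS from (A=4, B=1, C=7). One shortest path:
  1. empty(A) -> (A=0 B=1 C=7)
  2. fill(B) -> (A=0 B=9 C=7)
Reached target in 2 moves.

Answer: 2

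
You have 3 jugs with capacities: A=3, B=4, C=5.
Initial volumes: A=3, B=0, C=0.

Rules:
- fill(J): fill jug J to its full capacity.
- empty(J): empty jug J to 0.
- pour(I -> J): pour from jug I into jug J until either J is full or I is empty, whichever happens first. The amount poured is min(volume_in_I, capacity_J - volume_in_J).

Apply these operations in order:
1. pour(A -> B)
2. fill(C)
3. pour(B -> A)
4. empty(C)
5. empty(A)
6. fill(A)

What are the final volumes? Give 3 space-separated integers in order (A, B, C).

Step 1: pour(A -> B) -> (A=0 B=3 C=0)
Step 2: fill(C) -> (A=0 B=3 C=5)
Step 3: pour(B -> A) -> (A=3 B=0 C=5)
Step 4: empty(C) -> (A=3 B=0 C=0)
Step 5: empty(A) -> (A=0 B=0 C=0)
Step 6: fill(A) -> (A=3 B=0 C=0)

Answer: 3 0 0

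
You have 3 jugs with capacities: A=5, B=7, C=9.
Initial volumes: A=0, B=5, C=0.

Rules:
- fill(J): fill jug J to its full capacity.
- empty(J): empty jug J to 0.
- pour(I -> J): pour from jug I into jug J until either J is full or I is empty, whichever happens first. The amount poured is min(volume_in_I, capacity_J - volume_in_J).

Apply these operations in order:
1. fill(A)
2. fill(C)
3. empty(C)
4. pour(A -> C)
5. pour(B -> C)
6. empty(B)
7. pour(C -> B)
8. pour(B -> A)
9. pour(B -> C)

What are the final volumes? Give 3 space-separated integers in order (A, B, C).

Answer: 5 0 4

Derivation:
Step 1: fill(A) -> (A=5 B=5 C=0)
Step 2: fill(C) -> (A=5 B=5 C=9)
Step 3: empty(C) -> (A=5 B=5 C=0)
Step 4: pour(A -> C) -> (A=0 B=5 C=5)
Step 5: pour(B -> C) -> (A=0 B=1 C=9)
Step 6: empty(B) -> (A=0 B=0 C=9)
Step 7: pour(C -> B) -> (A=0 B=7 C=2)
Step 8: pour(B -> A) -> (A=5 B=2 C=2)
Step 9: pour(B -> C) -> (A=5 B=0 C=4)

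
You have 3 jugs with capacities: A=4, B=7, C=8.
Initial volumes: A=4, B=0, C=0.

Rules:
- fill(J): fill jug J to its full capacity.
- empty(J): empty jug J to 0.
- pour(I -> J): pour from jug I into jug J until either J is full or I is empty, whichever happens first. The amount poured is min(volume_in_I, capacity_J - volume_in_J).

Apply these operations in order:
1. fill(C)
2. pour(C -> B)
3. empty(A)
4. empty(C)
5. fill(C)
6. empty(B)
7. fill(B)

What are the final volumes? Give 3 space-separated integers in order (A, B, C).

Answer: 0 7 8

Derivation:
Step 1: fill(C) -> (A=4 B=0 C=8)
Step 2: pour(C -> B) -> (A=4 B=7 C=1)
Step 3: empty(A) -> (A=0 B=7 C=1)
Step 4: empty(C) -> (A=0 B=7 C=0)
Step 5: fill(C) -> (A=0 B=7 C=8)
Step 6: empty(B) -> (A=0 B=0 C=8)
Step 7: fill(B) -> (A=0 B=7 C=8)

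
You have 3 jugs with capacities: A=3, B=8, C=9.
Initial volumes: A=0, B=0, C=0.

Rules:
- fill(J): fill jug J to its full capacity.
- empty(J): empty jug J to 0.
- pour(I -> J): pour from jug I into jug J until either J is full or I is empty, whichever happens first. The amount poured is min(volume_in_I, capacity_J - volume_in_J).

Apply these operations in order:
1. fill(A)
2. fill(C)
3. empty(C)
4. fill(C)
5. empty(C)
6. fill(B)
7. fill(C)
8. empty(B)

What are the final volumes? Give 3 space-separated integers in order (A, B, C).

Step 1: fill(A) -> (A=3 B=0 C=0)
Step 2: fill(C) -> (A=3 B=0 C=9)
Step 3: empty(C) -> (A=3 B=0 C=0)
Step 4: fill(C) -> (A=3 B=0 C=9)
Step 5: empty(C) -> (A=3 B=0 C=0)
Step 6: fill(B) -> (A=3 B=8 C=0)
Step 7: fill(C) -> (A=3 B=8 C=9)
Step 8: empty(B) -> (A=3 B=0 C=9)

Answer: 3 0 9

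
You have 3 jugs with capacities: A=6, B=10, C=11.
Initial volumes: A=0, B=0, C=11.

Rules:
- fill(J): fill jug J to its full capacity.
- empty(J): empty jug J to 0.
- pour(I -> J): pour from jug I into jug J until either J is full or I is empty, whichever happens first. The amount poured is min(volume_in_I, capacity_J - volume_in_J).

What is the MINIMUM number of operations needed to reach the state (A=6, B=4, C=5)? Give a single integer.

BFS from (A=0, B=0, C=11). One shortest path:
  1. fill(B) -> (A=0 B=10 C=11)
  2. pour(B -> A) -> (A=6 B=4 C=11)
  3. empty(A) -> (A=0 B=4 C=11)
  4. pour(C -> A) -> (A=6 B=4 C=5)
Reached target in 4 moves.

Answer: 4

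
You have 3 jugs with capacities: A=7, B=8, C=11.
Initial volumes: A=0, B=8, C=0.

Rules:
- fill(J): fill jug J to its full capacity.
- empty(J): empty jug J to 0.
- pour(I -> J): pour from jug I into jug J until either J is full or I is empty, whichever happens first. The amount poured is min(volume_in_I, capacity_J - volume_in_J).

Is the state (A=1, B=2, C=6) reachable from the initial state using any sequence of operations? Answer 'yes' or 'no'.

Answer: no

Derivation:
BFS explored all 444 reachable states.
Reachable set includes: (0,0,0), (0,0,1), (0,0,2), (0,0,3), (0,0,4), (0,0,5), (0,0,6), (0,0,7), (0,0,8), (0,0,9), (0,0,10), (0,0,11) ...
Target (A=1, B=2, C=6) not in reachable set → no.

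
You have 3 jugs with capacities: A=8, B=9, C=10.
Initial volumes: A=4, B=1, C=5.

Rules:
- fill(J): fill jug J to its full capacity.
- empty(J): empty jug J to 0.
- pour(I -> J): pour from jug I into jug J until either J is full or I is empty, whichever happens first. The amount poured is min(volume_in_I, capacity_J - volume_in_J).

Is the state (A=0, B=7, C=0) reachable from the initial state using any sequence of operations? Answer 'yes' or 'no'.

BFS from (A=4, B=1, C=5):
  1. fill(C) -> (A=4 B=1 C=10)
  2. pour(C -> A) -> (A=8 B=1 C=6)
  3. empty(A) -> (A=0 B=1 C=6)
  4. pour(C -> B) -> (A=0 B=7 C=0)
Target reached → yes.

Answer: yes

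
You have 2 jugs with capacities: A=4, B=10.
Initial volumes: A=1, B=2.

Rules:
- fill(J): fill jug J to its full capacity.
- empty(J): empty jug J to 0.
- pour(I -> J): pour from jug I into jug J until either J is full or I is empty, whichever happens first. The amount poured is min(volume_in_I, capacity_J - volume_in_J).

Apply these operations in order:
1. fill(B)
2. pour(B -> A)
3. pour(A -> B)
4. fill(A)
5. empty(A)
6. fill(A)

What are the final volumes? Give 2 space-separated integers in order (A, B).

Answer: 4 10

Derivation:
Step 1: fill(B) -> (A=1 B=10)
Step 2: pour(B -> A) -> (A=4 B=7)
Step 3: pour(A -> B) -> (A=1 B=10)
Step 4: fill(A) -> (A=4 B=10)
Step 5: empty(A) -> (A=0 B=10)
Step 6: fill(A) -> (A=4 B=10)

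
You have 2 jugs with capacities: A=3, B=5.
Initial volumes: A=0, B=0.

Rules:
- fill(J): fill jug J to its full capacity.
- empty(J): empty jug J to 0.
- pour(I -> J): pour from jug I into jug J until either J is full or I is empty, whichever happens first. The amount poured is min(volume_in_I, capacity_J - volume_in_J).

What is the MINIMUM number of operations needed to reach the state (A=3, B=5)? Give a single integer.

BFS from (A=0, B=0). One shortest path:
  1. fill(A) -> (A=3 B=0)
  2. fill(B) -> (A=3 B=5)
Reached target in 2 moves.

Answer: 2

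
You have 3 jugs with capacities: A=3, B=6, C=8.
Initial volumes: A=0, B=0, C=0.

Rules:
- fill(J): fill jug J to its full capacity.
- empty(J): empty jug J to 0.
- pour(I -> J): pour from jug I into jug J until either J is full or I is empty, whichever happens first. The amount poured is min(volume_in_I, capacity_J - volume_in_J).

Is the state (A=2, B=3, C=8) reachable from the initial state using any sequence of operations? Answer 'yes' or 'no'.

BFS from (A=0, B=0, C=0):
  1. fill(C) -> (A=0 B=0 C=8)
  2. pour(C -> B) -> (A=0 B=6 C=2)
  3. pour(B -> A) -> (A=3 B=3 C=2)
  4. empty(A) -> (A=0 B=3 C=2)
  5. pour(C -> A) -> (A=2 B=3 C=0)
  6. fill(C) -> (A=2 B=3 C=8)
Target reached → yes.

Answer: yes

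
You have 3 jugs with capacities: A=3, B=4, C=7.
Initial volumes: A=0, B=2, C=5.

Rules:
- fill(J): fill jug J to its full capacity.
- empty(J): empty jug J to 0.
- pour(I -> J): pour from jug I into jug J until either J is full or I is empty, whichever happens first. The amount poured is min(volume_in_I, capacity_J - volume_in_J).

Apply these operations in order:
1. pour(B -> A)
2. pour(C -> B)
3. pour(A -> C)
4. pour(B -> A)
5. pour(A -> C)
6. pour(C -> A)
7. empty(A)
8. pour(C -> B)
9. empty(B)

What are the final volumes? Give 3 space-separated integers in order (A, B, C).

Step 1: pour(B -> A) -> (A=2 B=0 C=5)
Step 2: pour(C -> B) -> (A=2 B=4 C=1)
Step 3: pour(A -> C) -> (A=0 B=4 C=3)
Step 4: pour(B -> A) -> (A=3 B=1 C=3)
Step 5: pour(A -> C) -> (A=0 B=1 C=6)
Step 6: pour(C -> A) -> (A=3 B=1 C=3)
Step 7: empty(A) -> (A=0 B=1 C=3)
Step 8: pour(C -> B) -> (A=0 B=4 C=0)
Step 9: empty(B) -> (A=0 B=0 C=0)

Answer: 0 0 0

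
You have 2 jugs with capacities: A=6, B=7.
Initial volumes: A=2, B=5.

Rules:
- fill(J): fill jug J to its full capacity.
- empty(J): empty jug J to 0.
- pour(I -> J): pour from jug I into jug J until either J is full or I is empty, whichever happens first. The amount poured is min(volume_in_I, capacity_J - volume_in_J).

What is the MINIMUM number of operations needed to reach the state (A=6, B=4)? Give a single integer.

BFS from (A=2, B=5). One shortest path:
  1. fill(A) -> (A=6 B=5)
  2. pour(A -> B) -> (A=4 B=7)
  3. empty(B) -> (A=4 B=0)
  4. pour(A -> B) -> (A=0 B=4)
  5. fill(A) -> (A=6 B=4)
Reached target in 5 moves.

Answer: 5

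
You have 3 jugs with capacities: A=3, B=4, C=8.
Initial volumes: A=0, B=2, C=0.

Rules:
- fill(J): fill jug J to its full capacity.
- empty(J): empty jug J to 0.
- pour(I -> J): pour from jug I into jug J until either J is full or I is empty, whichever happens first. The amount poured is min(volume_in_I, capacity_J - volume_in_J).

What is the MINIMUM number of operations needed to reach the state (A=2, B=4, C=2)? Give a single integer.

BFS from (A=0, B=2, C=0). One shortest path:
  1. fill(A) -> (A=3 B=2 C=0)
  2. pour(B -> C) -> (A=3 B=0 C=2)
  3. pour(A -> B) -> (A=0 B=3 C=2)
  4. fill(A) -> (A=3 B=3 C=2)
  5. pour(A -> B) -> (A=2 B=4 C=2)
Reached target in 5 moves.

Answer: 5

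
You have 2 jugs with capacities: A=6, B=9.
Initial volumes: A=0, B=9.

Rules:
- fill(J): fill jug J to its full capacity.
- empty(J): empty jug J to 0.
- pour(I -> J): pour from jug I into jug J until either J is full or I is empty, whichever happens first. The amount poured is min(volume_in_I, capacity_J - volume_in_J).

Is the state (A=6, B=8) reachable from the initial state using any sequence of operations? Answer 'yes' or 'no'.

BFS explored all 10 reachable states.
Reachable set includes: (0,0), (0,3), (0,6), (0,9), (3,0), (3,9), (6,0), (6,3), (6,6), (6,9)
Target (A=6, B=8) not in reachable set → no.

Answer: no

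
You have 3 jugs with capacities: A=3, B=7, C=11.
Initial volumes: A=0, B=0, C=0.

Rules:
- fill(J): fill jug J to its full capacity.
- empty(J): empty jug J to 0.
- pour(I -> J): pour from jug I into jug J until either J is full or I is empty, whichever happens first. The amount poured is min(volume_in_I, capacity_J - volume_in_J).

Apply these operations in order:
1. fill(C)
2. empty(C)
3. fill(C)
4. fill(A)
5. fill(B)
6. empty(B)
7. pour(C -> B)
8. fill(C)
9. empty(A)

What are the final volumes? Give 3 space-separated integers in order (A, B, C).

Answer: 0 7 11

Derivation:
Step 1: fill(C) -> (A=0 B=0 C=11)
Step 2: empty(C) -> (A=0 B=0 C=0)
Step 3: fill(C) -> (A=0 B=0 C=11)
Step 4: fill(A) -> (A=3 B=0 C=11)
Step 5: fill(B) -> (A=3 B=7 C=11)
Step 6: empty(B) -> (A=3 B=0 C=11)
Step 7: pour(C -> B) -> (A=3 B=7 C=4)
Step 8: fill(C) -> (A=3 B=7 C=11)
Step 9: empty(A) -> (A=0 B=7 C=11)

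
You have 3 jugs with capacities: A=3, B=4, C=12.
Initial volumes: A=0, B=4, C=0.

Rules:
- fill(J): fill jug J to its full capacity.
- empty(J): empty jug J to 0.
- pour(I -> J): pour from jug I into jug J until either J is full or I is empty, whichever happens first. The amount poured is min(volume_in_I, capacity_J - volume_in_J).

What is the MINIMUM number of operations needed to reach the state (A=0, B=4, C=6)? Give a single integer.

Answer: 4

Derivation:
BFS from (A=0, B=4, C=0). One shortest path:
  1. fill(A) -> (A=3 B=4 C=0)
  2. pour(A -> C) -> (A=0 B=4 C=3)
  3. fill(A) -> (A=3 B=4 C=3)
  4. pour(A -> C) -> (A=0 B=4 C=6)
Reached target in 4 moves.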